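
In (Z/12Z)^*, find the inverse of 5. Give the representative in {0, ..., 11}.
Apply the extended Euclidean algorithm to (12, 5), tracking rows (r, s, t) with s·12 + t·5 = r. Each division r_prev = q·r_cur + r_new produces the new row as (previous row) − q·(current row):
  row A: (12, 1, 0)   [1·12 + 0·5 = 12]
  row B: (5, 0, 1)   [0·12 + 1·5 = 5]
  12 = 2·5 + 2   → row C = row A − 2·row B = (2, 1, −2)   [check: 1·12 − 2·5 = 2]
  5 = 2·2 + 1   → row D = row B − 2·row C = (1, −2, 5)   [check: −2·12 + 5·5 = 1]
  2 = 2·1 + 0   → remainder 0, stop. gcd = 1 (last nonzero row D).
The gcd is 1, so 5 is invertible mod 12. The last nonzero row gives −2·12 + 5·5 = 1, so t = 5. So 5^(−1) ≡ 5 (mod 12). Verify: 5 · 5 = 25 ≡ 1 (mod 12). ✓

Final answer: 5^(−1) ≡ 5 (mod 12)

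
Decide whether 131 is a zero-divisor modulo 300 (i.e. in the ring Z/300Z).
NO

gcd(131, 300) = 1, so 131 is a unit in Z/300Z (it has a multiplicative inverse). A unit cannot be a zero-divisor: if 131·b ≡ 0 then multiplying both sides by 131^(−1) gives b ≡ 0. So 131 is not a zero-divisor.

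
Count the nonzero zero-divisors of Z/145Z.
Z/145Z has 32 nonzero zero-divisors

In Z/145Z each nonzero element is either a unit (gcd with 145 is 1) or a zero-divisor (gcd > 1). The number of units is φ(145): factorise 145 = 5 · 29, so φ(145) = (5 − 1) · (29 − 1) = 4 · 28 = 112. The nonzero elements number 145 − 1 = 144. Hence the nonzero zero-divisors number 144 − 112 = 32.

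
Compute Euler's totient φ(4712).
φ(4712) = 2160

φ is multiplicative, with φ(p^e) = p^e − p^(e−1). Factorise 4712 = 2^3 · 19 · 31. Then
  φ(4712) = (2^3 − 2^2) · (19 − 1) · (31 − 1) = 4 · 18 · 30 = 2160.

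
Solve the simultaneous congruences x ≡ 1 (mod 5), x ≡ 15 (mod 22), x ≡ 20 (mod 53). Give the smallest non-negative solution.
x ≡ 5691 (mod 5830); the representative in [0, 5830) is 5691

The moduli 5, 22, 53 are pairwise coprime, so by the CRT there is a unique solution mod 5·22·53 = 5830.
Solve by successive substitution. Start with x ≡ 1 (mod 5).
  Combine with x ≡ 15 (mod 22): write x = 1 + 5·t and require 1 + 5·t ≡ 15 (mod 22), i.e. 5·t ≡ 15 − 1 ≡ 14 (mod 22). Since 5^(−1) ≡ 9 (mod 22), t ≡ 9·14 ≡ 16 (mod 22). So x ≡ 1 + 5·16 = 81 (mod 110).
  Combine with x ≡ 20 (mod 53): write x = 81 + 110·t and require 81 + 110·t ≡ 20 (mod 53), i.e. 110·t ≡ 20 − 81 ≡ 45 (mod 53). Since 110^(−1) ≡ 40 (mod 53) (110 ≡ 4 (mod 53)), t ≡ 40·45 ≡ 51 (mod 53). So x ≡ 81 + 110·51 = 5691 (mod 5830).
Unique solution in [0, 5830): x = 5691.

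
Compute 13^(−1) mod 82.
Apply the extended Euclidean algorithm to (82, 13), tracking rows (r, s, t) with s·82 + t·13 = r. Each division r_prev = q·r_cur + r_new produces the new row as (previous row) − q·(current row):
  row A: (82, 1, 0)   [1·82 + 0·13 = 82]
  row B: (13, 0, 1)   [0·82 + 1·13 = 13]
  82 = 6·13 + 4   → row C = row A − 6·row B = (4, 1, −6)   [check: 1·82 − 6·13 = 4]
  13 = 3·4 + 1   → row D = row B − 3·row C = (1, −3, 19)   [check: −3·82 + 19·13 = 1]
  4 = 4·1 + 0   → remainder 0, stop. gcd = 1 (last nonzero row D).
The gcd is 1, so 13 is invertible mod 82. The last nonzero row gives −3·82 + 19·13 = 1, so t = 19. So 13^(−1) ≡ 19 (mod 82). Verify: 13 · 19 = 247 ≡ 1 (mod 82). ✓

Final answer: 13^(−1) ≡ 19 (mod 82)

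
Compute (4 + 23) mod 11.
5

Reduce the summands first: 23 ≡ 1 (mod 11), so 4 + 23 ≡ 4 + 1 (mod 11). 4 + 1 = 5; 5 = 0·11 + 5, so (4 + 23) mod 11 = 5.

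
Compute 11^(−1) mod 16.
Apply the extended Euclidean algorithm to (16, 11), tracking rows (r, s, t) with s·16 + t·11 = r. Each division r_prev = q·r_cur + r_new produces the new row as (previous row) − q·(current row):
  row A: (16, 1, 0)   [1·16 + 0·11 = 16]
  row B: (11, 0, 1)   [0·16 + 1·11 = 11]
  16 = 1·11 + 5   → row C = row A − 1·row B = (5, 1, −1)   [check: 1·16 − 1·11 = 5]
  11 = 2·5 + 1   → row D = row B − 2·row C = (1, −2, 3)   [check: −2·16 + 3·11 = 1]
  5 = 5·1 + 0   → remainder 0, stop. gcd = 1 (last nonzero row D).
The gcd is 1, so 11 is invertible mod 16. The last nonzero row gives −2·16 + 3·11 = 1, so t = 3. So 11^(−1) ≡ 3 (mod 16). Verify: 11 · 3 = 33 ≡ 1 (mod 16). ✓

Final answer: 11^(−1) ≡ 3 (mod 16)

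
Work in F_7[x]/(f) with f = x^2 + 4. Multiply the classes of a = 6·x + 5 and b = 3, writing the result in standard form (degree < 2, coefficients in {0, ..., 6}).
a · b ≡ 4·x + 1 (mod f(x))

Multiply as integer polynomials: a · b = 18·x + 15. Reducing coefficients mod 7: a · b ≡ 4·x + 1. This already has degree < 2, so no reduction by f is needed. Hence a · b ≡ 4·x + 1 in F_7[x]/(f).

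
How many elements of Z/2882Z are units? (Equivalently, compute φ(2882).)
An element a ∈ Z/2882Z is a unit iff gcd(a, 2882) = 1, so the number of units is φ(2882). φ is multiplicative, with φ(p^e) = p^e − p^(e−1). Factorise 2882 = 2 · 11 · 131. Then
  φ(2882) = (2 − 1) · (11 − 1) · (131 − 1) = 1 · 10 · 130 = 1300.

Final answer: Z/2882Z has φ(2882) = 1300 units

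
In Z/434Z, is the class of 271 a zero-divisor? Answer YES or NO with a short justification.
NO

gcd(271, 434) = 1, so 271 is a unit in Z/434Z (it has a multiplicative inverse). A unit cannot be a zero-divisor: if 271·b ≡ 0 then multiplying both sides by 271^(−1) gives b ≡ 0. So 271 is not a zero-divisor.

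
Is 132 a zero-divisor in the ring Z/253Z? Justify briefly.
gcd(132, 253) = 11 > 1, so 132 is not a unit in Z/253Z. In Z/nZ every nonzero non-unit is a zero-divisor: explicitly, take b = 253/gcd = 23 ≠ 0 (mod 253); then 132·23 = 3036 = 12·253, i.e. 132·23 ≡ 0 (mod 253). So 132 is a zero-divisor.

Final answer: YES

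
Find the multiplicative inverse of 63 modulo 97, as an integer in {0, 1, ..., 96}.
63^(−1) ≡ 77 (mod 97)

Apply the extended Euclidean algorithm to (97, 63), tracking rows (r, s, t) with s·97 + t·63 = r. Each division r_prev = q·r_cur + r_new produces the new row as (previous row) − q·(current row):
  row A: (97, 1, 0)   [1·97 + 0·63 = 97]
  row B: (63, 0, 1)   [0·97 + 1·63 = 63]
  97 = 1·63 + 34   → row C = row A − 1·row B = (34, 1, −1)   [check: 1·97 − 1·63 = 34]
  63 = 1·34 + 29   → row D = row B − 1·row C = (29, −1, 2)   [check: −1·97 + 2·63 = 29]
  34 = 1·29 + 5   → row E = row C − 1·row D = (5, 2, −3)   [check: 2·97 − 3·63 = 5]
  29 = 5·5 + 4   → row F = row D − 5·row E = (4, −11, 17)   [check: −11·97 + 17·63 = 4]
  5 = 1·4 + 1   → row G = row E − 1·row F = (1, 13, −20)   [check: 13·97 − 20·63 = 1]
  4 = 4·1 + 0   → remainder 0, stop. gcd = 1 (last nonzero row G).
The gcd is 1, so 63 is invertible mod 97. The last nonzero row gives 13·97 − 20·63 = 1, so t = −20. So 63^(−1) ≡ −20 ≡ 77 (mod 97). Verify: 63 · 77 = 4851 ≡ 1 (mod 97). ✓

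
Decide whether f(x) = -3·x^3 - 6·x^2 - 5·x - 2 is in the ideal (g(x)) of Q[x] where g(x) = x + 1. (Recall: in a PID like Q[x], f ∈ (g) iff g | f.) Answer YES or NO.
YES

In Q[x] the ideal (g) consists of all multiples of g, so f ∈ (g) iff g | f, i.e. iff the remainder of f on division by g is 0. Divide f by g (g is monic, so eliminate the leading term of the running remainder at each step):
  leading term -3·x^3: subtract (-3·x^2)·g(x) = -3·x^3 - 3·x^2, leaving -3·x^2 - 5·x - 2
  leading term -3·x^2: subtract (-3·x)·g(x) = -3·x^2 - 3·x, leaving -2·x - 2
  leading term -2·x: subtract (-2)·g(x) = -2·x - 2, leaving 0
The remainder is 0, so f(x) = g(x) · h(x) with h(x) = -3·x^2 - 3·x - 2. Hence g | f, i.e. f ∈ (g).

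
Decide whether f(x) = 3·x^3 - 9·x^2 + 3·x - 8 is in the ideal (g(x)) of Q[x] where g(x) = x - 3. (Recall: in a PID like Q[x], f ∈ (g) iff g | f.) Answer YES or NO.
NO

In Q[x] the ideal (g) consists of all multiples of g, so f ∈ (g) iff g | f, i.e. iff the remainder of f on division by g is 0. Divide f by g (g is monic, so eliminate the leading term of the running remainder at each step):
  leading term 3·x^3: subtract (3·x^2)·g(x) = 3·x^3 - 9·x^2, leaving 3·x - 8
  leading term 3·x: subtract (3)·g(x) = 3·x - 9, leaving 1
The remainder r(x) = 1 ≠ 0 (and deg r < deg g), so g ∤ f, i.e. f ∉ (g).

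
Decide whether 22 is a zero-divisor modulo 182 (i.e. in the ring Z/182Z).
YES

gcd(22, 182) = 2 > 1, so 22 is not a unit in Z/182Z. In Z/nZ every nonzero non-unit is a zero-divisor: explicitly, take b = 182/gcd = 91 ≠ 0 (mod 182); then 22·91 = 2002 = 11·182, i.e. 22·91 ≡ 0 (mod 182). So 22 is a zero-divisor.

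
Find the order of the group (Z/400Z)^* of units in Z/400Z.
(Z/400Z)^* consists of the classes a with gcd(a, 400) = 1, so its order is φ(400). φ is multiplicative, with φ(p^e) = p^e − p^(e−1). Factorise 400 = 2^4 · 5^2. Then
  φ(400) = (2^4 − 2^3) · (5^2 − 5^1) = 8 · 20 = 160.
Thus |(Z/400Z)^*| = 160.

Final answer: |(Z/400Z)^*| = 160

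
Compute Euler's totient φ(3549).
φ(3549) = 1872

φ is multiplicative, with φ(p^e) = p^e − p^(e−1). Factorise 3549 = 3 · 7 · 13^2. Then
  φ(3549) = (3 − 1) · (7 − 1) · (13^2 − 13^1) = 2 · 6 · 156 = 1872.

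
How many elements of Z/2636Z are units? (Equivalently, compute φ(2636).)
An element a ∈ Z/2636Z is a unit iff gcd(a, 2636) = 1, so the number of units is φ(2636). φ is multiplicative, with φ(p^e) = p^e − p^(e−1). Factorise 2636 = 2^2 · 659. Then
  φ(2636) = (2^2 − 2^1) · (659 − 1) = 2 · 658 = 1316.

Final answer: Z/2636Z has φ(2636) = 1316 units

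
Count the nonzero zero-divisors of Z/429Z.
Z/429Z has 188 nonzero zero-divisors

In Z/429Z each nonzero element is either a unit (gcd with 429 is 1) or a zero-divisor (gcd > 1). The number of units is φ(429): factorise 429 = 3 · 11 · 13, so φ(429) = (3 − 1) · (11 − 1) · (13 − 1) = 2 · 10 · 12 = 240. The nonzero elements number 429 − 1 = 428. Hence the nonzero zero-divisors number 428 − 240 = 188.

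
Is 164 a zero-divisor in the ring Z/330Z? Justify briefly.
YES

gcd(164, 330) = 2 > 1, so 164 is not a unit in Z/330Z. In Z/nZ every nonzero non-unit is a zero-divisor: explicitly, take b = 330/gcd = 165 ≠ 0 (mod 330); then 164·165 = 27060 = 82·330, i.e. 164·165 ≡ 0 (mod 330). So 164 is a zero-divisor.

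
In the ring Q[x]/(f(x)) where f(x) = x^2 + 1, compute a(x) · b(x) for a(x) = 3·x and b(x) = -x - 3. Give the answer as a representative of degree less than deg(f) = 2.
a · b ≡ 3 - 9·x (mod f(x))

First multiply in Q[x] without reducing: a · b = -3·x^2 - 9·x. Now divide by f(x) = x^2 + 1, eliminating the leading term at each step:
  leading term -3·x^2: subtract (-3)·f(x) = -3·x^2 - 3, leaving 3 - 9·x
The degree is now < 2, so this is the remainder. Hence a · b ≡ 3 - 9·x in Q[x]/(f).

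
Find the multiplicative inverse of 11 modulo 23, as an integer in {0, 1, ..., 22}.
Apply the extended Euclidean algorithm to (23, 11), tracking rows (r, s, t) with s·23 + t·11 = r. Each division r_prev = q·r_cur + r_new produces the new row as (previous row) − q·(current row):
  row A: (23, 1, 0)   [1·23 + 0·11 = 23]
  row B: (11, 0, 1)   [0·23 + 1·11 = 11]
  23 = 2·11 + 1   → row C = row A − 2·row B = (1, 1, −2)   [check: 1·23 − 2·11 = 1]
  11 = 11·1 + 0   → remainder 0, stop. gcd = 1 (last nonzero row C).
The gcd is 1, so 11 is invertible mod 23. The last nonzero row gives 1·23 − 2·11 = 1, so t = −2. So 11^(−1) ≡ −2 ≡ 21 (mod 23). Verify: 11 · 21 = 231 ≡ 1 (mod 23). ✓

Final answer: 11^(−1) ≡ 21 (mod 23)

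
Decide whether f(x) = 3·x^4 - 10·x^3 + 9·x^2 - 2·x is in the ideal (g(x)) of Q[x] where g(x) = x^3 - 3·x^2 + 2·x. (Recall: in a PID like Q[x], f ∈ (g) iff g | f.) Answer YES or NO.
In Q[x] the ideal (g) consists of all multiples of g, so f ∈ (g) iff g | f, i.e. iff the remainder of f on division by g is 0. Divide f by g (g is monic, so eliminate the leading term of the running remainder at each step):
  leading term 3·x^4: subtract (3·x)·g(x) = 3·x^4 - 9·x^3 + 6·x^2, leaving -x^3 + 3·x^2 - 2·x
  leading term -x^3: subtract (-1)·g(x) = -x^3 + 3·x^2 - 2·x, leaving 0
The remainder is 0, so f(x) = g(x) · h(x) with h(x) = 3·x - 1. Hence g | f, i.e. f ∈ (g).

Final answer: YES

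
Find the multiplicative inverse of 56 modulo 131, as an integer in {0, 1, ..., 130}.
56^(−1) ≡ 124 (mod 131)

Apply the extended Euclidean algorithm to (131, 56), tracking rows (r, s, t) with s·131 + t·56 = r. Each division r_prev = q·r_cur + r_new produces the new row as (previous row) − q·(current row):
  row A: (131, 1, 0)   [1·131 + 0·56 = 131]
  row B: (56, 0, 1)   [0·131 + 1·56 = 56]
  131 = 2·56 + 19   → row C = row A − 2·row B = (19, 1, −2)   [check: 1·131 − 2·56 = 19]
  56 = 2·19 + 18   → row D = row B − 2·row C = (18, −2, 5)   [check: −2·131 + 5·56 = 18]
  19 = 1·18 + 1   → row E = row C − 1·row D = (1, 3, −7)   [check: 3·131 − 7·56 = 1]
  18 = 18·1 + 0   → remainder 0, stop. gcd = 1 (last nonzero row E).
The gcd is 1, so 56 is invertible mod 131. The last nonzero row gives 3·131 − 7·56 = 1, so t = −7. So 56^(−1) ≡ −7 ≡ 124 (mod 131). Verify: 56 · 124 = 6944 ≡ 1 (mod 131). ✓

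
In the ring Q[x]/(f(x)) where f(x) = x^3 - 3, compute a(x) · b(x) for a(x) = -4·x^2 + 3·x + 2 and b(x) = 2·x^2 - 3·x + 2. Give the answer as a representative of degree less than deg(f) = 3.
a · b ≡ -13·x^2 - 24·x + 58 (mod f(x))

First multiply in Q[x] without reducing: a · b = -8·x^4 + 18·x^3 - 13·x^2 + 4. Now divide by f(x) = x^3 - 3, eliminating the leading term at each step:
  leading term -8·x^4: subtract (-8·x)·f(x) = -8·x^4 + 24·x, leaving 18·x^3 - 13·x^2 - 24·x + 4
  leading term 18·x^3: subtract (18)·f(x) = 18·x^3 - 54, leaving -13·x^2 - 24·x + 58
The degree is now < 3, so this is the remainder. Hence a · b ≡ -13·x^2 - 24·x + 58 in Q[x]/(f).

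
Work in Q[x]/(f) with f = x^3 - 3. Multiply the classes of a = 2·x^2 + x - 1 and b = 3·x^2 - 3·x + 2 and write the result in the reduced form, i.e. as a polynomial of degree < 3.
First multiply in Q[x] without reducing: a · b = 6·x^4 - 3·x^3 - 2·x^2 + 5·x - 2. Now divide by f(x) = x^3 - 3, eliminating the leading term at each step:
  leading term 6·x^4: subtract (6·x)·f(x) = 6·x^4 - 18·x, leaving -3·x^3 - 2·x^2 + 23·x - 2
  leading term -3·x^3: subtract (-3)·f(x) = 9 - 3·x^3, leaving -2·x^2 + 23·x - 11
The degree is now < 3, so this is the remainder. Hence a · b ≡ -2·x^2 + 23·x - 11 in Q[x]/(f).

Final answer: a · b ≡ -2·x^2 + 23·x - 11 (mod f(x))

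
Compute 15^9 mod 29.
Use repeated squaring. Binary(9) = 1001. Walk through the bits of the exponent 9 left-to-right: at each bit after the leading one, square the running value, then multiply by 15 if the bit is 1 (always reducing mod 29):
  bit 1 = 1 (leading): start with 15.
  bit 2 = 0: square 15^2 = 225 ≡ 22 (mod 29).
  bit 3 = 0: square 22^2 = 484 ≡ 20 (mod 29).
  bit 4 = 1: square 20^2 = 400 ≡ 23; bit is 1, so multiply 23·15 = 345 ≡ 26 (mod 29).
Final value: 15^9 ≡ 26 (mod 29).

Final answer: 26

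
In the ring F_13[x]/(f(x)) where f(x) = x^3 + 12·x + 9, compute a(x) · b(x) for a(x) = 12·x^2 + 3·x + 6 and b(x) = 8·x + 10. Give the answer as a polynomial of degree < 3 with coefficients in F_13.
Multiply as integer polynomials: a · b = 96·x^3 + 144·x^2 + 78·x + 60. Reducing coefficients mod 13: a · b ≡ 5·x^3 + x^2 + 8. Now divide by f(x) = x^3 + 12·x + 9 in F_13[x], eliminating the leading term at each step:
  leading term 5·x^3: subtract (5)·f(x) = 5·x^3 + 8·x + 6, leaving x^2 + 5·x + 2 (coefficients mod 13)
The degree is now < 3, so this is the remainder. Hence a · b ≡ x^2 + 5·x + 2 in F_13[x]/(f).

Final answer: a · b ≡ x^2 + 5·x + 2 (mod f(x))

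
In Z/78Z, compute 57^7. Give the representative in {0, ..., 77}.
21

Use repeated squaring. Binary(7) = 111. Walk through the bits of the exponent 7 left-to-right: at each bit after the leading one, square the running value, then multiply by 57 if the bit is 1 (always reducing mod 78):
  bit 1 = 1 (leading): start with 57.
  bit 2 = 1: square 57^2 = 3249 ≡ 51; bit is 1, so multiply 51·57 = 2907 ≡ 21 (mod 78).
  bit 3 = 1: square 21^2 = 441 ≡ 51; bit is 1, so multiply 51·57 = 2907 ≡ 21 (mod 78).
Final value: 57^7 ≡ 21 (mod 78).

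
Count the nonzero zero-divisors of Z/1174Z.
Z/1174Z has 587 nonzero zero-divisors

In Z/1174Z each nonzero element is either a unit (gcd with 1174 is 1) or a zero-divisor (gcd > 1). The number of units is φ(1174): factorise 1174 = 2 · 587, so φ(1174) = (2 − 1) · (587 − 1) = 1 · 586 = 586. The nonzero elements number 1174 − 1 = 1173. Hence the nonzero zero-divisors number 1173 − 586 = 587.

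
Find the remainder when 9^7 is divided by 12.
Use repeated squaring. Binary(7) = 111. Walk through the bits of the exponent 7 left-to-right: at each bit after the leading one, square the running value, then multiply by 9 if the bit is 1 (always reducing mod 12):
  bit 1 = 1 (leading): start with 9.
  bit 2 = 1: square 9^2 = 81 ≡ 9; bit is 1, so multiply 9·9 = 81 ≡ 9 (mod 12).
  bit 3 = 1: square 9^2 = 81 ≡ 9; bit is 1, so multiply 9·9 = 81 ≡ 9 (mod 12).
Final value: 9^7 ≡ 9 (mod 12).

Final answer: 9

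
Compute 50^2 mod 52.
4

Use repeated squaring. Binary(2) = 10. Walk through the bits of the exponent 2 left-to-right: at each bit after the leading one, square the running value, then multiply by 50 if the bit is 1 (always reducing mod 52):
  bit 1 = 1 (leading): start with 50.
  bit 2 = 0: square 50^2 = 2500 ≡ 4 (mod 52).
Final value: 50^2 ≡ 4 (mod 52).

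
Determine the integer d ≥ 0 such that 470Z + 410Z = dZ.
(470, 410) = (10); d = 10

In the PID Z, (a, b) is generated by gcd(a, b). Compute gcd(470, 410) with the extended Euclidean algorithm, tracking rows (r, s, t) with s·470 + t·410 = r:
  row A: (470, 1, 0)   [1·470 + 0·410 = 470]
  row B: (410, 0, 1)   [0·470 + 1·410 = 410]
  470 = 1·410 + 60   → row C = row A − 1·row B = (60, 1, −1)   [check: 1·470 − 1·410 = 60]
  410 = 6·60 + 50   → row D = row B − 6·row C = (50, −6, 7)   [check: −6·470 + 7·410 = 50]
  60 = 1·50 + 10   → row E = row C − 1·row D = (10, 7, −8)   [check: 7·470 − 8·410 = 10]
  50 = 5·10 + 0   → remainder 0, stop. gcd = 10 (last nonzero row E).
So gcd(470, 410) = 10, with Bézout identity 7·470 − 8·410 = 10. Containment (⊇): the Bézout identity exhibits 10 as an element of (470, 410), giving (10) ⊆ (470, 410). Containment (⊆): since 10 | 470 and 10 | 410 (470 = 10·47, 410 = 10·41), every Z-linear combination of 470 and 410 is divisible by 10, so (470, 410) ⊆ (10). Therefore (470, 410) = (10), d = 10.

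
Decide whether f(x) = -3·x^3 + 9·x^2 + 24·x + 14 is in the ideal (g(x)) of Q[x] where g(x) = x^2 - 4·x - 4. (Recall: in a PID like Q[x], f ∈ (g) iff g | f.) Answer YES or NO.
NO

In Q[x] the ideal (g) consists of all multiples of g, so f ∈ (g) iff g | f, i.e. iff the remainder of f on division by g is 0. Divide f by g (g is monic, so eliminate the leading term of the running remainder at each step):
  leading term -3·x^3: subtract (-3·x)·g(x) = -3·x^3 + 12·x^2 + 12·x, leaving -3·x^2 + 12·x + 14
  leading term -3·x^2: subtract (-3)·g(x) = -3·x^2 + 12·x + 12, leaving 2
The remainder r(x) = 2 ≠ 0 (and deg r < deg g), so g ∤ f, i.e. f ∉ (g).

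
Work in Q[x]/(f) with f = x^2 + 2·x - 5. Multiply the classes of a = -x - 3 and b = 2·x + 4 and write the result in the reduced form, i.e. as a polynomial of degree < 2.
First multiply in Q[x] without reducing: a · b = -2·x^2 - 10·x - 12. Now divide by f(x) = x^2 + 2·x - 5, eliminating the leading term at each step:
  leading term -2·x^2: subtract (-2)·f(x) = -2·x^2 - 4·x + 10, leaving -6·x - 22
The degree is now < 2, so this is the remainder. Hence a · b ≡ -6·x - 22 in Q[x]/(f).

Final answer: a · b ≡ -6·x - 22 (mod f(x))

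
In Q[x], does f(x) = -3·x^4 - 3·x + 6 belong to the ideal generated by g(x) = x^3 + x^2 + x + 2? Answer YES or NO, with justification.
YES

In Q[x] the ideal (g) consists of all multiples of g, so f ∈ (g) iff g | f, i.e. iff the remainder of f on division by g is 0. Divide f by g (g is monic, so eliminate the leading term of the running remainder at each step):
  leading term -3·x^4: subtract (-3·x)·g(x) = -3·x^4 - 3·x^3 - 3·x^2 - 6·x, leaving 3·x^3 + 3·x^2 + 3·x + 6
  leading term 3·x^3: subtract (3)·g(x) = 3·x^3 + 3·x^2 + 3·x + 6, leaving 0
The remainder is 0, so f(x) = g(x) · h(x) with h(x) = 3 - 3·x. Hence g | f, i.e. f ∈ (g).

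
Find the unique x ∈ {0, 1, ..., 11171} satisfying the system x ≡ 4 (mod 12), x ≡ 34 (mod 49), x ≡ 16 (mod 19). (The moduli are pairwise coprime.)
The moduli 12, 49, 19 are pairwise coprime, so by the CRT there is a unique solution mod 12·49·19 = 11172.
Solve by successive substitution. Start with x ≡ 4 (mod 12).
  Combine with x ≡ 34 (mod 49): write x = 4 + 12·t and require 4 + 12·t ≡ 34 (mod 49), i.e. 12·t ≡ 34 − 4 ≡ 30 (mod 49). Since 12^(−1) ≡ 45 (mod 49), t ≡ 45·30 ≡ 27 (mod 49). So x ≡ 4 + 12·27 = 328 (mod 588).
  Combine with x ≡ 16 (mod 19): write x = 328 + 588·t and require 328 + 588·t ≡ 16 (mod 19), i.e. 588·t ≡ 16 − 328 ≡ 11 (mod 19). Since 588^(−1) ≡ 18 (mod 19) (588 ≡ 18 (mod 19)), t ≡ 18·11 ≡ 8 (mod 19). So x ≡ 328 + 588·8 = 5032 (mod 11172).
Unique solution in [0, 11172): x = 5032.

Final answer: x ≡ 5032 (mod 11172); the representative in [0, 11172) is 5032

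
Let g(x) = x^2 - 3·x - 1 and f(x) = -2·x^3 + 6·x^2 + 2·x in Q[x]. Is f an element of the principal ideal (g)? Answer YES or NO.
YES

In Q[x] the ideal (g) consists of all multiples of g, so f ∈ (g) iff g | f, i.e. iff the remainder of f on division by g is 0. Divide f by g (g is monic, so eliminate the leading term of the running remainder at each step):
  leading term -2·x^3: subtract (-2·x)·g(x) = -2·x^3 + 6·x^2 + 2·x, leaving 0
The remainder is 0, so f(x) = g(x) · h(x) with h(x) = -2·x. Hence g | f, i.e. f ∈ (g).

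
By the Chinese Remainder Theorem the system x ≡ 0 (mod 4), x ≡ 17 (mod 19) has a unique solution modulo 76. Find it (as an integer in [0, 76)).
x ≡ 36 (mod 76); the representative in [0, 76) is 36

The moduli 4, 19 are pairwise coprime, so by the CRT there is a unique solution mod 4·19 = 76.
Solve by successive substitution. Start with x ≡ 0 (mod 4).
  Combine with x ≡ 17 (mod 19): write x = 4·t and require 4·t ≡ 17 (mod 19). Since 4^(−1) ≡ 5 (mod 19), t ≡ 5·17 ≡ 9 (mod 19). So x ≡ 4·9 = 36 (mod 76).
Unique solution in [0, 76): x = 36.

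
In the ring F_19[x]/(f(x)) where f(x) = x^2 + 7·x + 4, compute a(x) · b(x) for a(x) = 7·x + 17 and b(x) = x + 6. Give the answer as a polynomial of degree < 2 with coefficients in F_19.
a · b ≡ 10·x + 17 (mod f(x))

Multiply as integer polynomials: a · b = 7·x^2 + 59·x + 102. Reducing coefficients mod 19: a · b ≡ 7·x^2 + 2·x + 7. Now divide by f(x) = x^2 + 7·x + 4 in F_19[x], eliminating the leading term at each step:
  leading term 7·x^2: subtract (7)·f(x) = 7·x^2 + 11·x + 9, leaving 10·x + 17 (coefficients mod 19)
The degree is now < 2, so this is the remainder. Hence a · b ≡ 10·x + 17 in F_19[x]/(f).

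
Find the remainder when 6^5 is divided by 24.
Use repeated squaring. Binary(5) = 101. Walk through the bits of the exponent 5 left-to-right: at each bit after the leading one, square the running value, then multiply by 6 if the bit is 1 (always reducing mod 24):
  bit 1 = 1 (leading): start with 6.
  bit 2 = 0: square 6^2 = 36 ≡ 12 (mod 24).
  bit 3 = 1: square 12^2 = 144 ≡ 0; bit is 1, so multiply 0·6 = 0 (mod 24).
Final value: 6^5 ≡ 0 (mod 24).

Final answer: 0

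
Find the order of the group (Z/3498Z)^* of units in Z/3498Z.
(Z/3498Z)^* consists of the classes a with gcd(a, 3498) = 1, so its order is φ(3498). φ is multiplicative, with φ(p^e) = p^e − p^(e−1). Factorise 3498 = 2 · 3 · 11 · 53. Then
  φ(3498) = (2 − 1) · (3 − 1) · (11 − 1) · (53 − 1) = 1 · 2 · 10 · 52 = 1040.
Thus |(Z/3498Z)^*| = 1040.

Final answer: |(Z/3498Z)^*| = 1040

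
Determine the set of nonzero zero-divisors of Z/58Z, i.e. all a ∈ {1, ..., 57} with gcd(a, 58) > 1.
An element a ∈ Z/58Z (with a ≠ 0) is a zero-divisor iff gcd(a, 58) > 1 (because a is a unit precisely when gcd(a, n) = 1, and in Z/nZ every nonzero, non-unit element is a zero-divisor). Scan a = 1, ..., 57 and keep those with gcd(a, 58) > 1:
  gcd(2, 58) = 2, gcd(4, 58) = 2, gcd(6, 58) = 2, gcd(8, 58) = 2, gcd(10, 58) = 2, gcd(12, 58) = 2, gcd(14, 58) = 2, gcd(16, 58) = 2, gcd(18, 58) = 2, gcd(20, 58) = 2, gcd(22, 58) = 2, gcd(24, 58) = 2, gcd(26, 58) = 2, gcd(28, 58) = 2, gcd(29, 58) = 29, gcd(30, 58) = 2, gcd(32, 58) = 2, gcd(34, 58) = 2, gcd(36, 58) = 2, gcd(38, 58) = 2, gcd(40, 58) = 2, gcd(42, 58) = 2, gcd(44, 58) = 2, gcd(46, 58) = 2, gcd(48, 58) = 2, gcd(50, 58) = 2, gcd(52, 58) = 2, gcd(54, 58) = 2, gcd(56, 58) = 2.
All other a ∈ {1, ..., 57} have gcd(a, 58) = 1 and are units. So the nonzero zero-divisors are exactly the 29 values of a appearing in this scan.

Final answer: nonzero zero-divisors of Z/58Z = {2, 4, 6, 8, 10, 12, 14, 16, 18, 20, 22, 24, 26, 28, 29, 30, 32, 34, 36, 38, 40, 42, 44, 46, 48, 50, 52, 54, 56}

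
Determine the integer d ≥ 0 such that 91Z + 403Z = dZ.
In the PID Z, (a, b) is generated by gcd(a, b). Compute gcd(403, 91) with the extended Euclidean algorithm, tracking rows (r, s, t) with s·403 + t·91 = r:
  row A: (403, 1, 0)   [1·403 + 0·91 = 403]
  row B: (91, 0, 1)   [0·403 + 1·91 = 91]
  403 = 4·91 + 39   → row C = row A − 4·row B = (39, 1, −4)   [check: 1·403 − 4·91 = 39]
  91 = 2·39 + 13   → row D = row B − 2·row C = (13, −2, 9)   [check: −2·403 + 9·91 = 13]
  39 = 3·13 + 0   → remainder 0, stop. gcd = 13 (last nonzero row D).
So gcd(91, 403) = 13, with Bézout identity −2·403 + 9·91 = 13. Containment (⊇): the Bézout identity exhibits 13 as an element of (91, 403), giving (13) ⊆ (91, 403). Containment (⊆): since 13 | 91 and 13 | 403 (91 = 13·7, 403 = 13·31), every Z-linear combination of 91 and 403 is divisible by 13, so (91, 403) ⊆ (13). Therefore (91, 403) = (13), d = 13.

Final answer: (91, 403) = (13); d = 13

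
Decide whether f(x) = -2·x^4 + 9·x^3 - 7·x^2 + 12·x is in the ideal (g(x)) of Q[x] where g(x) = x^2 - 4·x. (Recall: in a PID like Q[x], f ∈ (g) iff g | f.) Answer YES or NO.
In Q[x] the ideal (g) consists of all multiples of g, so f ∈ (g) iff g | f, i.e. iff the remainder of f on division by g is 0. Divide f by g (g is monic, so eliminate the leading term of the running remainder at each step):
  leading term -2·x^4: subtract (-2·x^2)·g(x) = -2·x^4 + 8·x^3, leaving x^3 - 7·x^2 + 12·x
  leading term x^3: subtract (x)·g(x) = x^3 - 4·x^2, leaving -3·x^2 + 12·x
  leading term -3·x^2: subtract (-3)·g(x) = -3·x^2 + 12·x, leaving 0
The remainder is 0, so f(x) = g(x) · h(x) with h(x) = -2·x^2 + x - 3. Hence g | f, i.e. f ∈ (g).

Final answer: YES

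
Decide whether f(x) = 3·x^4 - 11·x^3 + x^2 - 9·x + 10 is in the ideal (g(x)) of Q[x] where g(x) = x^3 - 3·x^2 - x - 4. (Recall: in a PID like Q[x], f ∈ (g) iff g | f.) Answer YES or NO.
NO

In Q[x] the ideal (g) consists of all multiples of g, so f ∈ (g) iff g | f, i.e. iff the remainder of f on division by g is 0. Divide f by g (g is monic, so eliminate the leading term of the running remainder at each step):
  leading term 3·x^4: subtract (3·x)·g(x) = 3·x^4 - 9·x^3 - 3·x^2 - 12·x, leaving -2·x^3 + 4·x^2 + 3·x + 10
  leading term -2·x^3: subtract (-2)·g(x) = -2·x^3 + 6·x^2 + 2·x + 8, leaving -2·x^2 + x + 2
The remainder r(x) = -2·x^2 + x + 2 ≠ 0 (and deg r < deg g), so g ∤ f, i.e. f ∉ (g).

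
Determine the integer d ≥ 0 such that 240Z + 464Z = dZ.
(240, 464) = (16); d = 16

In the PID Z, (a, b) is generated by gcd(a, b). Compute gcd(464, 240) with the extended Euclidean algorithm, tracking rows (r, s, t) with s·464 + t·240 = r:
  row A: (464, 1, 0)   [1·464 + 0·240 = 464]
  row B: (240, 0, 1)   [0·464 + 1·240 = 240]
  464 = 1·240 + 224   → row C = row A − 1·row B = (224, 1, −1)   [check: 1·464 − 1·240 = 224]
  240 = 1·224 + 16   → row D = row B − 1·row C = (16, −1, 2)   [check: −1·464 + 2·240 = 16]
  224 = 14·16 + 0   → remainder 0, stop. gcd = 16 (last nonzero row D).
So gcd(240, 464) = 16, with Bézout identity −1·464 + 2·240 = 16. Containment (⊇): the Bézout identity exhibits 16 as an element of (240, 464), giving (16) ⊆ (240, 464). Containment (⊆): since 16 | 240 and 16 | 464 (240 = 16·15, 464 = 16·29), every Z-linear combination of 240 and 464 is divisible by 16, so (240, 464) ⊆ (16). Therefore (240, 464) = (16), d = 16.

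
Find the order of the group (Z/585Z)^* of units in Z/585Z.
(Z/585Z)^* consists of the classes a with gcd(a, 585) = 1, so its order is φ(585). φ is multiplicative, with φ(p^e) = p^e − p^(e−1). Factorise 585 = 3^2 · 5 · 13. Then
  φ(585) = (3^2 − 3^1) · (5 − 1) · (13 − 1) = 6 · 4 · 12 = 288.
Thus |(Z/585Z)^*| = 288.

Final answer: |(Z/585Z)^*| = 288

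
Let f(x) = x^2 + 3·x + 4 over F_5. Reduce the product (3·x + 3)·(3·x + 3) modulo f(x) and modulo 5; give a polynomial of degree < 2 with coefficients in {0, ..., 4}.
Multiply as integer polynomials: a · b = 9·x^2 + 18·x + 9. Reducing coefficients mod 5: a · b ≡ 4·x^2 + 3·x + 4. Now divide by f(x) = x^2 + 3·x + 4 in F_5[x], eliminating the leading term at each step:
  leading term 4·x^2: subtract (4)·f(x) = 4·x^2 + 2·x + 1, leaving x + 3 (coefficients mod 5)
The degree is now < 2, so this is the remainder. Hence a · b ≡ x + 3 in F_5[x]/(f).

Final answer: a · b ≡ x + 3 (mod f(x))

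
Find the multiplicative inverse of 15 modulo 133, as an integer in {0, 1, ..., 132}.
15^(−1) ≡ 71 (mod 133)

Apply the extended Euclidean algorithm to (133, 15), tracking rows (r, s, t) with s·133 + t·15 = r. Each division r_prev = q·r_cur + r_new produces the new row as (previous row) − q·(current row):
  row A: (133, 1, 0)   [1·133 + 0·15 = 133]
  row B: (15, 0, 1)   [0·133 + 1·15 = 15]
  133 = 8·15 + 13   → row C = row A − 8·row B = (13, 1, −8)   [check: 1·133 − 8·15 = 13]
  15 = 1·13 + 2   → row D = row B − 1·row C = (2, −1, 9)   [check: −1·133 + 9·15 = 2]
  13 = 6·2 + 1   → row E = row C − 6·row D = (1, 7, −62)   [check: 7·133 − 62·15 = 1]
  2 = 2·1 + 0   → remainder 0, stop. gcd = 1 (last nonzero row E).
The gcd is 1, so 15 is invertible mod 133. The last nonzero row gives 7·133 − 62·15 = 1, so t = −62. So 15^(−1) ≡ −62 ≡ 71 (mod 133). Verify: 15 · 71 = 1065 ≡ 1 (mod 133). ✓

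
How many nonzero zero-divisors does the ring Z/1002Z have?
Z/1002Z has 669 nonzero zero-divisors

In Z/1002Z each nonzero element is either a unit (gcd with 1002 is 1) or a zero-divisor (gcd > 1). The number of units is φ(1002): factorise 1002 = 2 · 3 · 167, so φ(1002) = (2 − 1) · (3 − 1) · (167 − 1) = 1 · 2 · 166 = 332. The nonzero elements number 1002 − 1 = 1001. Hence the nonzero zero-divisors number 1001 − 332 = 669.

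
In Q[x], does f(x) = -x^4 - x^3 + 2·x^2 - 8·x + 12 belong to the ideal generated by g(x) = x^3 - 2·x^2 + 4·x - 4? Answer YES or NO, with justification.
In Q[x] the ideal (g) consists of all multiples of g, so f ∈ (g) iff g | f, i.e. iff the remainder of f on division by g is 0. Divide f by g (g is monic, so eliminate the leading term of the running remainder at each step):
  leading term -x^4: subtract (-x)·g(x) = -x^4 + 2·x^3 - 4·x^2 + 4·x, leaving -3·x^3 + 6·x^2 - 12·x + 12
  leading term -3·x^3: subtract (-3)·g(x) = -3·x^3 + 6·x^2 - 12·x + 12, leaving 0
The remainder is 0, so f(x) = g(x) · h(x) with h(x) = -x - 3. Hence g | f, i.e. f ∈ (g).

Final answer: YES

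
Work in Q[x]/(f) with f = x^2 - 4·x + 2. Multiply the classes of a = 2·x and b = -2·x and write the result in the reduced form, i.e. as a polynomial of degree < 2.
First multiply in Q[x] without reducing: a · b = -4·x^2. Now divide by f(x) = x^2 - 4·x + 2, eliminating the leading term at each step:
  leading term -4·x^2: subtract (-4)·f(x) = -4·x^2 + 16·x - 8, leaving 8 - 16·x
The degree is now < 2, so this is the remainder. Hence a · b ≡ 8 - 16·x in Q[x]/(f).

Final answer: a · b ≡ 8 - 16·x (mod f(x))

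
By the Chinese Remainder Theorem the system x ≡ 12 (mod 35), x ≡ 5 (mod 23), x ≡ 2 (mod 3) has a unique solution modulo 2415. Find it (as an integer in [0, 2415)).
The moduli 35, 23, 3 are pairwise coprime, so by the CRT there is a unique solution mod 35·23·3 = 2415.
Solve by successive substitution. Start with x ≡ 12 (mod 35).
  Combine with x ≡ 5 (mod 23): write x = 12 + 35·t and require 12 + 35·t ≡ 5 (mod 23), i.e. 35·t ≡ 5 − 12 ≡ 16 (mod 23). Since 35^(−1) ≡ 2 (mod 23) (35 ≡ 12 (mod 23)), t ≡ 2·16 ≡ 9 (mod 23). So x ≡ 12 + 35·9 = 327 (mod 805).
  Combine with x ≡ 2 (mod 3): write x = 327 + 805·t and require 327 + 805·t ≡ 2 (mod 3), i.e. 805·t ≡ 2 − 327 ≡ 2 (mod 3). Since 805^(−1) ≡ 1 (mod 3) (805 ≡ 1 (mod 3)), t ≡ 1·2 ≡ 2 (mod 3). So x ≡ 327 + 805·2 = 1937 (mod 2415).
Unique solution in [0, 2415): x = 1937.

Final answer: x ≡ 1937 (mod 2415); the representative in [0, 2415) is 1937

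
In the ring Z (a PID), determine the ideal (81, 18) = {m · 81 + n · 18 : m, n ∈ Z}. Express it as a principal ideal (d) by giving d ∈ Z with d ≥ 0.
(81, 18) = (9); d = 9

In the PID Z, (a, b) is generated by gcd(a, b). Compute gcd(81, 18) with the extended Euclidean algorithm, tracking rows (r, s, t) with s·81 + t·18 = r:
  row A: (81, 1, 0)   [1·81 + 0·18 = 81]
  row B: (18, 0, 1)   [0·81 + 1·18 = 18]
  81 = 4·18 + 9   → row C = row A − 4·row B = (9, 1, −4)   [check: 1·81 − 4·18 = 9]
  18 = 2·9 + 0   → remainder 0, stop. gcd = 9 (last nonzero row C).
So gcd(81, 18) = 9, with Bézout identity 1·81 − 4·18 = 9. Containment (⊇): the Bézout identity exhibits 9 as an element of (81, 18), giving (9) ⊆ (81, 18). Containment (⊆): since 9 | 81 and 9 | 18 (81 = 9·9, 18 = 9·2), every Z-linear combination of 81 and 18 is divisible by 9, so (81, 18) ⊆ (9). Therefore (81, 18) = (9), d = 9.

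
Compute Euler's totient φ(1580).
φ is multiplicative, with φ(p^e) = p^e − p^(e−1). Factorise 1580 = 2^2 · 5 · 79. Then
  φ(1580) = (2^2 − 2^1) · (5 − 1) · (79 − 1) = 2 · 4 · 78 = 624.

Final answer: φ(1580) = 624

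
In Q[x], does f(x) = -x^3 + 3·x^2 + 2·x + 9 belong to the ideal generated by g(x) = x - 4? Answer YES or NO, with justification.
In Q[x] the ideal (g) consists of all multiples of g, so f ∈ (g) iff g | f, i.e. iff the remainder of f on division by g is 0. Divide f by g (g is monic, so eliminate the leading term of the running remainder at each step):
  leading term -x^3: subtract (-x^2)·g(x) = -x^3 + 4·x^2, leaving -x^2 + 2·x + 9
  leading term -x^2: subtract (-x)·g(x) = -x^2 + 4·x, leaving 9 - 2·x
  leading term -2·x: subtract (-2)·g(x) = 8 - 2·x, leaving 1
The remainder r(x) = 1 ≠ 0 (and deg r < deg g), so g ∤ f, i.e. f ∉ (g).

Final answer: NO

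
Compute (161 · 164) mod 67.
Reduce the factors first: 161 ≡ 27, 164 ≡ 30 (mod 67), so 161 · 164 ≡ 27 · 30 (mod 67). 27 · 30 = 810. Dividing by 67: 810 = 12·67 + 6. So (161 · 164) mod 67 = 6.

Final answer: 6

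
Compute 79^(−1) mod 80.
79^(−1) ≡ 79 (mod 80)

Apply the extended Euclidean algorithm to (80, 79), tracking rows (r, s, t) with s·80 + t·79 = r. Each division r_prev = q·r_cur + r_new produces the new row as (previous row) − q·(current row):
  row A: (80, 1, 0)   [1·80 + 0·79 = 80]
  row B: (79, 0, 1)   [0·80 + 1·79 = 79]
  80 = 1·79 + 1   → row C = row A − 1·row B = (1, 1, −1)   [check: 1·80 − 1·79 = 1]
  79 = 79·1 + 0   → remainder 0, stop. gcd = 1 (last nonzero row C).
The gcd is 1, so 79 is invertible mod 80. The last nonzero row gives 1·80 − 1·79 = 1, so t = −1. So 79^(−1) ≡ −1 ≡ 79 (mod 80). Verify: 79 · 79 = 6241 ≡ 1 (mod 80). ✓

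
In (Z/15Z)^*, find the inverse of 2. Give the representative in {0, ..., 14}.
Apply the extended Euclidean algorithm to (15, 2), tracking rows (r, s, t) with s·15 + t·2 = r. Each division r_prev = q·r_cur + r_new produces the new row as (previous row) − q·(current row):
  row A: (15, 1, 0)   [1·15 + 0·2 = 15]
  row B: (2, 0, 1)   [0·15 + 1·2 = 2]
  15 = 7·2 + 1   → row C = row A − 7·row B = (1, 1, −7)   [check: 1·15 − 7·2 = 1]
  2 = 2·1 + 0   → remainder 0, stop. gcd = 1 (last nonzero row C).
The gcd is 1, so 2 is invertible mod 15. The last nonzero row gives 1·15 − 7·2 = 1, so t = −7. So 2^(−1) ≡ −7 ≡ 8 (mod 15). Verify: 2 · 8 = 16 ≡ 1 (mod 15). ✓

Final answer: 2^(−1) ≡ 8 (mod 15)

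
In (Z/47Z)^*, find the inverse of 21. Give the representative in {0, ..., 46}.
21^(−1) ≡ 9 (mod 47)

Apply the extended Euclidean algorithm to (47, 21), tracking rows (r, s, t) with s·47 + t·21 = r. Each division r_prev = q·r_cur + r_new produces the new row as (previous row) − q·(current row):
  row A: (47, 1, 0)   [1·47 + 0·21 = 47]
  row B: (21, 0, 1)   [0·47 + 1·21 = 21]
  47 = 2·21 + 5   → row C = row A − 2·row B = (5, 1, −2)   [check: 1·47 − 2·21 = 5]
  21 = 4·5 + 1   → row D = row B − 4·row C = (1, −4, 9)   [check: −4·47 + 9·21 = 1]
  5 = 5·1 + 0   → remainder 0, stop. gcd = 1 (last nonzero row D).
The gcd is 1, so 21 is invertible mod 47. The last nonzero row gives −4·47 + 9·21 = 1, so t = 9. So 21^(−1) ≡ 9 (mod 47). Verify: 21 · 9 = 189 ≡ 1 (mod 47). ✓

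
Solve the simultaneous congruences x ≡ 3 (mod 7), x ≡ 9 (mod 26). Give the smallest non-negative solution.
x ≡ 87 (mod 182); the representative in [0, 182) is 87

The moduli 7, 26 are pairwise coprime, so by the CRT there is a unique solution mod 7·26 = 182.
Solve by successive substitution. Start with x ≡ 3 (mod 7).
  Combine with x ≡ 9 (mod 26): write x = 3 + 7·t and require 3 + 7·t ≡ 9 (mod 26), i.e. 7·t ≡ 9 − 3 ≡ 6 (mod 26). Since 7^(−1) ≡ 15 (mod 26), t ≡ 15·6 ≡ 12 (mod 26). So x ≡ 3 + 7·12 = 87 (mod 182).
Unique solution in [0, 182): x = 87.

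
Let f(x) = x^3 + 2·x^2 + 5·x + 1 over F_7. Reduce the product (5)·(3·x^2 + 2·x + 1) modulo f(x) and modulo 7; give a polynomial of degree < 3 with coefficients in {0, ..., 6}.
Multiply as integer polynomials: a · b = 15·x^2 + 10·x + 5. Reducing coefficients mod 7: a · b ≡ x^2 + 3·x + 5. This already has degree < 3, so no reduction by f is needed. Hence a · b ≡ x^2 + 3·x + 5 in F_7[x]/(f).

Final answer: a · b ≡ x^2 + 3·x + 5 (mod f(x))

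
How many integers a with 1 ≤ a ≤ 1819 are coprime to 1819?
1696

The number of a ∈ {1, ..., 1819} with gcd(a, 1819) = 1 is by definition Euler's totient φ(1819). φ is multiplicative, with φ(p^e) = p^e − p^(e−1). Factorise 1819 = 17 · 107. Then
  φ(1819) = (17 − 1) · (107 − 1) = 16 · 106 = 1696.
So there are 1696 such integers.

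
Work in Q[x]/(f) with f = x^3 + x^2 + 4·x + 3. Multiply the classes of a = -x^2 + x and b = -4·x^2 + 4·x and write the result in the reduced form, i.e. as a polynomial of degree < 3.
a · b ≡ 36·x + 36 (mod f(x))

First multiply in Q[x] without reducing: a · b = 4·x^4 - 8·x^3 + 4·x^2. Now divide by f(x) = x^3 + x^2 + 4·x + 3, eliminating the leading term at each step:
  leading term 4·x^4: subtract (4·x)·f(x) = 4·x^4 + 4·x^3 + 16·x^2 + 12·x, leaving -12·x^3 - 12·x^2 - 12·x
  leading term -12·x^3: subtract (-12)·f(x) = -12·x^3 - 12·x^2 - 48·x - 36, leaving 36·x + 36
The degree is now < 3, so this is the remainder. Hence a · b ≡ 36·x + 36 in Q[x]/(f).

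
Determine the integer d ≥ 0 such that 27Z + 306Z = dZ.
In the PID Z, (a, b) is generated by gcd(a, b). Compute gcd(306, 27) with the extended Euclidean algorithm, tracking rows (r, s, t) with s·306 + t·27 = r:
  row A: (306, 1, 0)   [1·306 + 0·27 = 306]
  row B: (27, 0, 1)   [0·306 + 1·27 = 27]
  306 = 11·27 + 9   → row C = row A − 11·row B = (9, 1, −11)   [check: 1·306 − 11·27 = 9]
  27 = 3·9 + 0   → remainder 0, stop. gcd = 9 (last nonzero row C).
So gcd(27, 306) = 9, with Bézout identity 1·306 − 11·27 = 9. Containment (⊇): the Bézout identity exhibits 9 as an element of (27, 306), giving (9) ⊆ (27, 306). Containment (⊆): since 9 | 27 and 9 | 306 (27 = 9·3, 306 = 9·34), every Z-linear combination of 27 and 306 is divisible by 9, so (27, 306) ⊆ (9). Therefore (27, 306) = (9), d = 9.

Final answer: (27, 306) = (9); d = 9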